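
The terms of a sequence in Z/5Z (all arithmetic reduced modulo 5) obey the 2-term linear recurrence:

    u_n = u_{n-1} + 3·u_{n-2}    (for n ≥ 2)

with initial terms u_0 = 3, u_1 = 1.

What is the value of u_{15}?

2

u_2 = 1·1 + 3·3 = 0
u_3 = 1·0 + 3·1 = 3
u_4 = 1·3 + 3·0 = 3
u_5 = 1·3 + 3·3 = 2
u_6 = 1·2 + 3·3 = 1
u_7 = 1·1 + 3·2 = 2
u_8 = 1·2 + 3·1 = 0
u_9 = 1·0 + 3·2 = 1
u_10 = 1·1 + 3·0 = 1
u_11 = 1·1 + 3·1 = 4
u_12 = 1·4 + 3·1 = 2
u_13 = 1·2 + 3·4 = 4
u_14 = 1·4 + 3·2 = 0
u_15 = 1·0 + 3·4 = 2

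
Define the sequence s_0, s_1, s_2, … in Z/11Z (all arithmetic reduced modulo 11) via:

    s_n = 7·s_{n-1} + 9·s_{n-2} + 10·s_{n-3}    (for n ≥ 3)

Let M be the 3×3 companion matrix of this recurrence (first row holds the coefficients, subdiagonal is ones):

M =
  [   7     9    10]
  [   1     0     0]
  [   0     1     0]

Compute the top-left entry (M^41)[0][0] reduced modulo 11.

6

(M^41)[0][0] is the top entry after applying M 41 times to the unit state (1, 0, 0). Equivalently it is h_{43} for the auxiliary sequence (h_n) obeying the same recurrence with h_2 = 1 and h_i = 0 for 0 ≤ i < 2:
h_3 = 7·1 + 9·0 + 10·0 = 7
h_4 = 7·7 + 9·1 + 10·0 = 3
h_5 = 7·3 + 9·7 + 10·1 = 6
h_6 = 7·6 + 9·3 + 10·7 = 7
h_7 = 7·7 + 9·6 + 10·3 = 1
h_8 = 7·1 + 9·7 + 10·6 = 9
h_9 = 7·9 + 9·1 + 10·7 = 10
h_10 = 7·10 + 9·9 + 10·1 = 7
h_11 = 7·7 + 9·10 + 10·9 = 9
h_12 = 7·9 + 9·7 + 10·10 = 6
h_13 = 7·6 + 9·9 + 10·7 = 6
h_14 = 7·6 + 9·6 + 10·9 = 10
h_15 = 7·10 + 9·6 + 10·6 = 8
h_16 = 7·8 + 9·10 + 10·6 = 8
h_17 = 7·8 + 9·8 + 10·10 = 8
h_18 = 7·8 + 9·8 + 10·8 = 10
h_19 = 7·10 + 9·8 + 10·8 = 2
h_20 = 7·2 + 9·10 + 10·8 = 8
h_21 = 7·8 + 9·2 + 10·10 = 9
h_22 = 7·9 + 9·8 + 10·2 = 1
h_23 = 7·1 + 9·9 + 10·8 = 3
h_24 = 7·3 + 9·1 + 10·9 = 10
h_25 = 7·10 + 9·3 + 10·1 = 8
h_26 = 7·8 + 9·10 + 10·3 = 0
h_27 = 7·0 + 9·8 + 10·10 = 7
h_28 = 7·7 + 9·0 + 10·8 = 8
h_29 = 7·8 + 9·7 + 10·0 = 9
h_30 = 7·9 + 9·8 + 10·7 = 7
h_31 = 7·7 + 9·9 + 10·8 = 1
h_32 = 7·1 + 9·7 + 10·9 = 6
h_33 = 7·6 + 9·1 + 10·7 = 0
h_34 = 7·0 + 9·6 + 10·1 = 9
h_35 = 7·9 + 9·0 + 10·6 = 2
h_36 = 7·2 + 9·9 + 10·0 = 7
h_37 = 7·7 + 9·2 + 10·9 = 3
h_38 = 7·3 + 9·7 + 10·2 = 5
h_39 = 7·5 + 9·3 + 10·7 = 0
h_40 = 7·0 + 9·5 + 10·3 = 9
h_41 = 7·9 + 9·0 + 10·5 = 3
h_42 = 7·3 + 9·9 + 10·0 = 3
h_43 = 7·3 + 9·3 + 10·9 = 6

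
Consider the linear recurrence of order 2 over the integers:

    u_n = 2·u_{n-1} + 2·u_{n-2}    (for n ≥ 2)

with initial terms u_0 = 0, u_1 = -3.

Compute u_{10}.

u_2 = 2·-3 + 2·0 = -6
u_3 = 2·-6 + 2·-3 = -18
u_4 = 2·-18 + 2·-6 = -48
u_5 = 2·-48 + 2·-18 = -132
u_6 = 2·-132 + 2·-48 = -360
u_7 = 2·-360 + 2·-132 = -984
u_8 = 2·-984 + 2·-360 = -2688
u_9 = 2·-2688 + 2·-984 = -7344
u_10 = 2·-7344 + 2·-2688 = -20064

-20064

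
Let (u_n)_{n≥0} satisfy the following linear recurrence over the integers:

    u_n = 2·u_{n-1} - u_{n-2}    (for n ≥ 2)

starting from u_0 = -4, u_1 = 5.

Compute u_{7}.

59

u_2 = 2·5 + -1·-4 = 14
u_3 = 2·14 + -1·5 = 23
u_4 = 2·23 + -1·14 = 32
u_5 = 2·32 + -1·23 = 41
u_6 = 2·41 + -1·32 = 50
u_7 = 2·50 + -1·41 = 59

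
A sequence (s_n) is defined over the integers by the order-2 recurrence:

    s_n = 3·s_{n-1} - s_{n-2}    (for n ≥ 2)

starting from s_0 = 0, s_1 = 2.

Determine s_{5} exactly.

s_2 = 3·2 + -1·0 = 6
s_3 = 3·6 + -1·2 = 16
s_4 = 3·16 + -1·6 = 42
s_5 = 3·42 + -1·16 = 110

110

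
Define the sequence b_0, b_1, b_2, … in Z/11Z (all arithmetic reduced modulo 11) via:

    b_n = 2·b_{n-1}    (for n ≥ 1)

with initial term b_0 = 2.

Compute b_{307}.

b_1 = 2·2 = 4
b_2 = 2·4 = 8
b_3 = 2·8 = 5
b_4 = 2·5 = 10
b_5 = 2·10 = 9
b_6 = 2·9 = 7
b_7 = 2·7 = 3
b_8 = 2·3 = 6
b_9 = 2·6 = 1
b_10 = 2·1 = 2
(b_10) = (2) = (b_0), so the sequence has period 10.
307 ≡ 7 (mod 10), hence b_307 = b_7 = 3.

3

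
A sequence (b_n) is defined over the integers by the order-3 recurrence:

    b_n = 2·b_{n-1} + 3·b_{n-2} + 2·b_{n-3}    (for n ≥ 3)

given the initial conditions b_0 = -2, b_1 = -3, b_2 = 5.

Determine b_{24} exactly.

17872264411

b_3 = 2·5 + 3·-3 + 2·-2 = -3
b_4 = 2·-3 + 3·5 + 2·-3 = 3
b_5 = 2·3 + 3·-3 + 2·5 = 7
b_6 = 2·7 + 3·3 + 2·-3 = 17
b_7 = 2·17 + 3·7 + 2·3 = 61
b_8 = 2·61 + 3·17 + 2·7 = 187
b_9 = 2·187 + 3·61 + 2·17 = 591
b_10 = 2·591 + 3·187 + 2·61 = 1865
b_11 = 2·1865 + 3·591 + 2·187 = 5877
b_12 = 2·5877 + 3·1865 + 2·591 = 18531
b_13 = 2·18531 + 3·5877 + 2·1865 = 58423
b_14 = 2·58423 + 3·18531 + 2·5877 = 184193
b_15 = 2·184193 + 3·58423 + 2·18531 = 580717
b_16 = 2·580717 + 3·184193 + 2·58423 = 1830859
b_17 = 2·1830859 + 3·580717 + 2·184193 = 5772255
b_18 = 2·5772255 + 3·1830859 + 2·580717 = 18198521
b_19 = 2·18198521 + 3·5772255 + 2·1830859 = 57375525
b_20 = 2·57375525 + 3·18198521 + 2·5772255 = 180891123
b_21 = 2·180891123 + 3·57375525 + 2·18198521 = 570305863
b_22 = 2·570305863 + 3·180891123 + 2·57375525 = 1798036145
b_23 = 2·1798036145 + 3·570305863 + 2·180891123 = 5668772125
b_24 = 2·5668772125 + 3·1798036145 + 2·570305863 = 17872264411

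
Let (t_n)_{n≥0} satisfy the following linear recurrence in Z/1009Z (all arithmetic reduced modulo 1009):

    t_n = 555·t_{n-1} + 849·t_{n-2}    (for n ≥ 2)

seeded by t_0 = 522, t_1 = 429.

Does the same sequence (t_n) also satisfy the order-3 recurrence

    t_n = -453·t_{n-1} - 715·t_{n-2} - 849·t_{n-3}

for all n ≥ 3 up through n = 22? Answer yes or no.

Terms t_0..t_22: 522, 429, 198, 890, 148, 280, 550, 128, 193, 870, 947, 947, 735, 119, 913, 328, 645, 777, 110, 297, 930, 454, 252
n=3: candidate gives 890, actual t_3 = 890 ✓
n=4: candidate gives 148, actual t_4 = 148 ✓
n=5: candidate gives 280, actual t_5 = 280 ✓
n=6: candidate gives 550, actual t_6 = 550 ✓
n=7: candidate gives 128, actual t_7 = 128 ✓
n=8: candidate gives 193, actual t_8 = 193 ✓
n=9: candidate gives 870, actual t_9 = 870 ✓
n=10: candidate gives 947, actual t_10 = 947 ✓
n=11: candidate gives 947, actual t_11 = 947 ✓
n=12: candidate gives 735, actual t_12 = 735 ✓
n=13: candidate gives 119, actual t_13 = 119 ✓
n=14: candidate gives 913, actual t_14 = 913 ✓
n=15: candidate gives 328, actual t_15 = 328 ✓
n=16: candidate gives 645, actual t_16 = 645 ✓
n=17: candidate gives 777, actual t_17 = 777 ✓
n=18: candidate gives 110, actual t_18 = 110 ✓
n=19: candidate gives 297, actual t_19 = 297 ✓
n=20: candidate gives 930, actual t_20 = 930 ✓
n=21: candidate gives 454, actual t_21 = 454 ✓
n=22: candidate gives 252, actual t_22 = 252 ✓

yes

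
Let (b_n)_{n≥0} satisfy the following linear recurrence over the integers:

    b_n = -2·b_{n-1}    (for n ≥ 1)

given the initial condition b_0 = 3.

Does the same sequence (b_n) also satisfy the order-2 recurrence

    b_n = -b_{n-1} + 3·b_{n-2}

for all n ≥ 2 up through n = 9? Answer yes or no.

Terms b_0..b_9: 3, -6, 12, -24, 48, -96, 192, -384, 768, -1536
n=2: candidate gives 15, actual b_2 = 12 ✗

no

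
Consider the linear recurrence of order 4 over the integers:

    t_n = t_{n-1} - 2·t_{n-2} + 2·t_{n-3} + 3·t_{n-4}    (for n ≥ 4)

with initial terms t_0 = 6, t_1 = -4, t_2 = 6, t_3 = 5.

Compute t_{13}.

t_4 = 1·5 + -2·6 + 2·-4 + 3·6 = 3
t_5 = 1·3 + -2·5 + 2·6 + 3·-4 = -7
t_6 = 1·-7 + -2·3 + 2·5 + 3·6 = 15
t_7 = 1·15 + -2·-7 + 2·3 + 3·5 = 50
t_8 = 1·50 + -2·15 + 2·-7 + 3·3 = 15
t_9 = 1·15 + -2·50 + 2·15 + 3·-7 = -76
t_10 = 1·-76 + -2·15 + 2·50 + 3·15 = 39
t_11 = 1·39 + -2·-76 + 2·15 + 3·50 = 371
t_12 = 1·371 + -2·39 + 2·-76 + 3·15 = 186
t_13 = 1·186 + -2·371 + 2·39 + 3·-76 = -706

-706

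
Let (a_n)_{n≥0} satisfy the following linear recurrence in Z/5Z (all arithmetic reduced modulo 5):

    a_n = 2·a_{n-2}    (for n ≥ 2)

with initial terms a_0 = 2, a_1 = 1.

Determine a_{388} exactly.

a_2 = 0·1 + 2·2 = 4
a_3 = 0·4 + 2·1 = 2
a_4 = 0·2 + 2·4 = 3
a_5 = 0·3 + 2·2 = 4
a_6 = 0·4 + 2·3 = 1
a_7 = 0·1 + 2·4 = 3
a_8 = 0·3 + 2·1 = 2
a_9 = 0·2 + 2·3 = 1
(a_8, a_9) = (2, 1) = (a_0, a_1), so the sequence has period 8.
388 ≡ 4 (mod 8), hence a_388 = a_4 = 3.

3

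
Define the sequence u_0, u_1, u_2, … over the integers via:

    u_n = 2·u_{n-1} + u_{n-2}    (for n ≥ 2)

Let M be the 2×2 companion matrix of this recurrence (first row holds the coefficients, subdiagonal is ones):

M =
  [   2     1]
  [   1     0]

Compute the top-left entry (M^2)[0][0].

5

(M^2)[0][0] is the top entry after applying M 2 times to the unit state (1, 0). Equivalently it is h_{3} for the auxiliary sequence (h_n) obeying the same recurrence with h_1 = 1 and h_i = 0 for 0 ≤ i < 1:
h_2 = 2·1 + 1·0 = 2
h_3 = 2·2 + 1·1 = 5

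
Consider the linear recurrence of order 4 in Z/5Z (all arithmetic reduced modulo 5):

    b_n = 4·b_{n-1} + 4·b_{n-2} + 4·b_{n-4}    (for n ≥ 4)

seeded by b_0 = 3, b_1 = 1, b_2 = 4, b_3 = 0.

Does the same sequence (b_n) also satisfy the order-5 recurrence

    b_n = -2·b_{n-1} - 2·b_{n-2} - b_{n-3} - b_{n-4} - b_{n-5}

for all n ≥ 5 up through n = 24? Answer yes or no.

yes

Terms b_0..b_24: 3, 1, 4, 0, 3, 1, 2, 2, 3, 4, 1, 3, 3, 0, 1, 1, 0, 4, 0, 0, 0, 1, 4, 0, 1
n=5: candidate gives 1, actual b_5 = 1 ✓
n=6: candidate gives 2, actual b_6 = 2 ✓
n=7: candidate gives 2, actual b_7 = 2 ✓
n=8: candidate gives 3, actual b_8 = 3 ✓
n=9: candidate gives 4, actual b_9 = 4 ✓
n=10: candidate gives 1, actual b_10 = 1 ✓
n=11: candidate gives 3, actual b_11 = 3 ✓
n=12: candidate gives 3, actual b_12 = 3 ✓
n=13: candidate gives 0, actual b_13 = 0 ✓
n=14: candidate gives 1, actual b_14 = 1 ✓
n=15: candidate gives 1, actual b_15 = 1 ✓
n=16: candidate gives 0, actual b_16 = 0 ✓
n=17: candidate gives 4, actual b_17 = 4 ✓
n=18: candidate gives 0, actual b_18 = 0 ✓
n=19: candidate gives 0, actual b_19 = 0 ✓
n=20: candidate gives 0, actual b_20 = 0 ✓
n=21: candidate gives 1, actual b_21 = 1 ✓
n=22: candidate gives 4, actual b_22 = 4 ✓
n=23: candidate gives 0, actual b_23 = 0 ✓
n=24: candidate gives 1, actual b_24 = 1 ✓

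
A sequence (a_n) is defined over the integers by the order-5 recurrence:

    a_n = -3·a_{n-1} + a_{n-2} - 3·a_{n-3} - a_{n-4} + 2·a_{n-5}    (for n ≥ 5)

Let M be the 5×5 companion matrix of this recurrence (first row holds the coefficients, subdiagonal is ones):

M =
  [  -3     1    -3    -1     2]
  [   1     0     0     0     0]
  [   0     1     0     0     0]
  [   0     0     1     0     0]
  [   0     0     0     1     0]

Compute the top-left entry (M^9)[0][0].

-65536

(M^9)[0][0] is the top entry after applying M 9 times to the unit state (1, 0, 0, 0, 0). Equivalently it is h_{13} for the auxiliary sequence (h_n) obeying the same recurrence with h_4 = 1 and h_i = 0 for 0 ≤ i < 4:
h_5 = -3·1 + 1·0 + -3·0 + -1·0 + 2·0 = -3
h_6 = -3·-3 + 1·1 + -3·0 + -1·0 + 2·0 = 10
h_7 = -3·10 + 1·-3 + -3·1 + -1·0 + 2·0 = -36
h_8 = -3·-36 + 1·10 + -3·-3 + -1·1 + 2·0 = 126
h_9 = -3·126 + 1·-36 + -3·10 + -1·-3 + 2·1 = -439
h_10 = -3·-439 + 1·126 + -3·-36 + -1·10 + 2·-3 = 1535
h_11 = -3·1535 + 1·-439 + -3·126 + -1·-36 + 2·10 = -5366
h_12 = -3·-5366 + 1·1535 + -3·-439 + -1·126 + 2·-36 = 18752
h_13 = -3·18752 + 1·-5366 + -3·1535 + -1·-439 + 2·126 = -65536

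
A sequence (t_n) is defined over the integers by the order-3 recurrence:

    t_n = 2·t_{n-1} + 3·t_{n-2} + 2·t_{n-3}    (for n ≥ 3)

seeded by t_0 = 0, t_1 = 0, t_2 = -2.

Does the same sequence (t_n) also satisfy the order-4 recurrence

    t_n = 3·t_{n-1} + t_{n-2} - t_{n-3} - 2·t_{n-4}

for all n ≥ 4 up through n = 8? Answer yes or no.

yes

Terms t_0..t_8: 0, 0, -2, -4, -14, -44, -138, -436, -1374
n=4: candidate gives -14, actual t_4 = -14 ✓
n=5: candidate gives -44, actual t_5 = -44 ✓
n=6: candidate gives -138, actual t_6 = -138 ✓
n=7: candidate gives -436, actual t_7 = -436 ✓
n=8: candidate gives -1374, actual t_8 = -1374 ✓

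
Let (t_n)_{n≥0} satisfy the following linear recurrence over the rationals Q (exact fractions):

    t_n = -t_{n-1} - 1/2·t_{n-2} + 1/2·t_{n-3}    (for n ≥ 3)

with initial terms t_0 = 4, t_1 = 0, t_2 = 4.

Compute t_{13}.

95/16

t_3 = -1·4 + -1/2·0 + 1/2·4 = -2
t_4 = -1·-2 + -1/2·4 + 1/2·0 = 0
t_5 = -1·0 + -1/2·-2 + 1/2·4 = 3
t_6 = -1·3 + -1/2·0 + 1/2·-2 = -4
t_7 = -1·-4 + -1/2·3 + 1/2·0 = 5/2
t_8 = -1·5/2 + -1/2·-4 + 1/2·3 = 1
t_9 = -1·1 + -1/2·5/2 + 1/2·-4 = -17/4
t_10 = -1·-17/4 + -1/2·1 + 1/2·5/2 = 5
t_11 = -1·5 + -1/2·-17/4 + 1/2·1 = -19/8
t_12 = -1·-19/8 + -1/2·5 + 1/2·-17/4 = -9/4
t_13 = -1·-9/4 + -1/2·-19/8 + 1/2·5 = 95/16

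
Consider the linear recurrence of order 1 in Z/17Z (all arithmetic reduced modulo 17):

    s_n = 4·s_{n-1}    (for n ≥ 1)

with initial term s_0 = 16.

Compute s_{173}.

13

s_1 = 4·16 = 13
s_2 = 4·13 = 1
s_3 = 4·1 = 4
s_4 = 4·4 = 16
(s_4) = (16) = (s_0), so the sequence has period 4.
173 ≡ 1 (mod 4), hence s_173 = s_1 = 13.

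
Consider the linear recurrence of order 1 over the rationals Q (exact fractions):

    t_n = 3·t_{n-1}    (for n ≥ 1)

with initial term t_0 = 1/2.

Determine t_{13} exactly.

1594323/2

t_1 = 3·1/2 = 3/2
t_2 = 3·3/2 = 9/2
t_3 = 3·9/2 = 27/2
t_4 = 3·27/2 = 81/2
t_5 = 3·81/2 = 243/2
t_6 = 3·243/2 = 729/2
t_7 = 3·729/2 = 2187/2
t_8 = 3·2187/2 = 6561/2
t_9 = 3·6561/2 = 19683/2
t_10 = 3·19683/2 = 59049/2
t_11 = 3·59049/2 = 177147/2
t_12 = 3·177147/2 = 531441/2
t_13 = 3·531441/2 = 1594323/2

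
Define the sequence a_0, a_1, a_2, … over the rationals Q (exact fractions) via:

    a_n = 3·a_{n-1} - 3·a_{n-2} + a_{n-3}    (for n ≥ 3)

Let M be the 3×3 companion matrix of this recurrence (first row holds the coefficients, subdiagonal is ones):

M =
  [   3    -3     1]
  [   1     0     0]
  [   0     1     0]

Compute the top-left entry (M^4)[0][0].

15

(M^4)[0][0] is the top entry after applying M 4 times to the unit state (1, 0, 0). Equivalently it is h_{6} for the auxiliary sequence (h_n) obeying the same recurrence with h_2 = 1 and h_i = 0 for 0 ≤ i < 2:
h_3 = 3·1 + -3·0 + 1·0 = 3
h_4 = 3·3 + -3·1 + 1·0 = 6
h_5 = 3·6 + -3·3 + 1·1 = 10
h_6 = 3·10 + -3·6 + 1·3 = 15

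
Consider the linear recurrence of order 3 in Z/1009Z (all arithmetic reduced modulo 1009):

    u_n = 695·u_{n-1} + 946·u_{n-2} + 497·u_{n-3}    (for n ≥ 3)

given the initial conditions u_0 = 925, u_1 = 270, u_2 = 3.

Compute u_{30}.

828

u_3 = 695·3 + 946·270 + 497·925 = 840
u_4 = 695·840 + 946·3 + 497·270 = 402
u_5 = 695·402 + 946·840 + 497·3 = 936
u_6 = 695·936 + 946·402 + 497·840 = 377
u_7 = 695·377 + 946·936 + 497·402 = 250
u_8 = 695·250 + 946·377 + 497·936 = 710
u_9 = 695·710 + 946·250 + 497·377 = 138
u_10 = 695·138 + 946·710 + 497·250 = 873
u_11 = 695·873 + 946·138 + 497·710 = 433
u_12 = 695·433 + 946·873 + 497·138 = 723
u_13 = 695·723 + 946·433 + 497·873 = 987
u_14 = 695·987 + 946·723 + 497·433 = 994
u_15 = 695·994 + 946·987 + 497·723 = 169
u_16 = 695·169 + 946·994 + 497·987 = 512
u_17 = 695·512 + 946·169 + 497·994 = 732
u_18 = 695·732 + 946·512 + 497·169 = 482
u_19 = 695·482 + 946·732 + 497·512 = 496
u_20 = 695·496 + 946·482 + 497·732 = 110
u_21 = 695·110 + 946·496 + 497·482 = 218
u_22 = 695·218 + 946·110 + 497·496 = 609
u_23 = 695·609 + 946·218 + 497·110 = 51
u_24 = 695·51 + 946·609 + 497·218 = 488
u_25 = 695·488 + 946·51 + 497·609 = 932
u_26 = 695·932 + 946·488 + 497·51 = 619
u_27 = 695·619 + 946·932 + 497·488 = 553
u_28 = 695·553 + 946·619 + 497·932 = 333
u_29 = 695·333 + 946·553 + 497·619 = 748
u_30 = 695·748 + 946·333 + 497·553 = 828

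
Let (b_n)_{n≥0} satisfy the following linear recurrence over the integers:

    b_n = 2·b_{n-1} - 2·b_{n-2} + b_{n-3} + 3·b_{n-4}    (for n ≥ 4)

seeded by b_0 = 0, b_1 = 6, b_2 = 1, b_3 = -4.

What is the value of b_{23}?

b_4 = 2·-4 + -2·1 + 1·6 + 3·0 = -4
b_5 = 2·-4 + -2·-4 + 1·1 + 3·6 = 19
b_6 = 2·19 + -2·-4 + 1·-4 + 3·1 = 45
b_7 = 2·45 + -2·19 + 1·-4 + 3·-4 = 36
b_8 = 2·36 + -2·45 + 1·19 + 3·-4 = -11
b_9 = 2·-11 + -2·36 + 1·45 + 3·19 = 8
b_10 = 2·8 + -2·-11 + 1·36 + 3·45 = 209
b_11 = 2·209 + -2·8 + 1·-11 + 3·36 = 499
b_12 = 2·499 + -2·209 + 1·8 + 3·-11 = 555
b_13 = 2·555 + -2·499 + 1·209 + 3·8 = 345
b_14 = 2·345 + -2·555 + 1·499 + 3·209 = 706
b_15 = 2·706 + -2·345 + 1·555 + 3·499 = 2774
b_16 = 2·2774 + -2·706 + 1·345 + 3·555 = 6146
b_17 = 2·6146 + -2·2774 + 1·706 + 3·345 = 8485
b_18 = 2·8485 + -2·6146 + 1·2774 + 3·706 = 9570
b_19 = 2·9570 + -2·8485 + 1·6146 + 3·2774 = 16638
b_20 = 2·16638 + -2·9570 + 1·8485 + 3·6146 = 41059
b_21 = 2·41059 + -2·16638 + 1·9570 + 3·8485 = 83867
b_22 = 2·83867 + -2·41059 + 1·16638 + 3·9570 = 130964
b_23 = 2·130964 + -2·83867 + 1·41059 + 3·16638 = 185167

185167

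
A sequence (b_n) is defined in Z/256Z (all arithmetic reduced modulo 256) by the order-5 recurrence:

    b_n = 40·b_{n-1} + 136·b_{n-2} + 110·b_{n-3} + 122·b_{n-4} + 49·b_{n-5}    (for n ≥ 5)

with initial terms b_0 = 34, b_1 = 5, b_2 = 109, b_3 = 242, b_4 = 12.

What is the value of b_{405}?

b_5 = 40·12 + 136·242 + 110·109 + 122·5 + 49·34 = 42
b_6 = 40·42 + 136·12 + 110·242 + 122·109 + 49·5 = 211
b_7 = 40·211 + 136·42 + 110·12 + 122·242 + 49·109 = 161
b_8 = 40·161 + 136·211 + 110·42 + 122·12 + 49·242 = 86
b_9 = 40·86 + 136·161 + 110·211 + 122·42 + 49·12 = 242
b_10 = 40·242 + 136·86 + 110·161 + 122·211 + 49·42 = 70
Continuing the recurrence:
  b_11 = 145;  b_12 = 161;  b_13 = 14;  b_14 = 180;  b_15 = 62;  b_16 = 207
  b_17 = 29;  b_18 = 154;  b_19 = 106;  b_20 = 90;  b_21 = 253;  b_22 = 213
  b_23 = 90;  b_24 = 28;  b_25 = 130;  b_26 = 203;  b_27 = 121;  b_28 = 46
  b_29 = 2;  b_30 = 94;  b_31 = 9;  b_32 = 73;  b_33 = 86;  b_34 = 68
  b_35 = 246;  b_36 = 7;  b_37 = 245;  b_38 = 146;  b_39 = 58;  b_40 = 82
  b_41 = 117;  b_42 = 61;  b_43 = 130;  b_44 = 44;  b_45 = 154;  b_46 = 195
  b_47 = 209;  b_48 = 70;  b_49 = 146;  b_50 = 54;  b_51 = 1;  b_52 = 241
  b_53 = 94;  b_54 = 212;  b_55 = 110;  b_56 = 63;  b_57 = 77;  b_58 = 202
  b_59 = 138;  b_60 = 10;  b_61 = 109;  b_62 = 165;  b_63 = 106;  b_64 = 60
  b_65 = 114;  b_66 = 187;  b_67 = 169;  b_68 = 158;  b_69 = 162;  b_70 = 206
  b_71 = 121;  b_72 = 153;  b_73 = 38;  b_74 = 100;  b_75 = 166;  b_76 = 119
  b_77 = 37;  b_78 = 66;  b_79 = 90;  b_80 = 130;  b_81 = 229;  b_82 = 13
  b_83 = 18;  b_84 = 76;  b_85 = 10;  b_86 = 179;  b_87 = 1;  b_88 = 54
  b_89 = 50;  b_90 = 38;  b_91 = 113;  b_92 = 65;  b_93 = 174;  b_94 = 244
  b_95 = 158;  b_96 = 175;  b_97 = 125;  b_98 = 250;  b_99 = 170;  b_100 = 186
  b_101 = 221;  b_102 = 117;  b_103 = 122;  b_104 = 92;  b_105 = 98;  b_106 = 171
  b_107 = 217;  b_108 = 14;  b_109 = 66;  b_110 = 62;  b_111 = 233;  b_112 = 233
  b_113 = 246;  b_114 = 132;  b_115 = 86;  b_116 = 231;  b_117 = 85;  b_118 = 242
  b_119 = 122;  b_120 = 178;  b_121 = 85;  b_122 = 221;  b_123 = 162;  b_124 = 108
  b_125 = 122;  b_126 = 163;  b_127 = 49;  b_128 = 38;  b_129 = 210;  b_130 = 22
  b_131 = 225;  b_132 = 145;  b_133 = 254;  b_134 = 20;  b_135 = 206;  b_136 = 31
  b_137 = 173;  b_138 = 42;  b_139 = 202;  b_140 = 106;  b_141 = 77;  b_142 = 69
  b_143 = 138;  b_144 = 124;  b_145 = 82;  b_146 = 155;  b_147 = 9;  b_148 = 126
  b_149 = 226;  b_150 = 174;  b_151 = 89;  b_152 = 57;  b_153 = 198;  b_154 = 164
  b_155 = 6;  b_156 = 87;  b_157 = 133;  b_158 = 162;  b_159 = 154;  b_160 = 226
  b_161 = 197;  b_162 = 173;  b_163 = 50;  b_164 = 140;  b_165 = 234;  b_166 = 147
  b_167 = 97;  b_168 = 22;  b_169 = 114;  b_170 = 6;  b_171 = 81;  b_172 = 225
  b_173 = 78;  b_174 = 52;  b_175 = 254;  b_176 = 143;  b_177 = 221;  b_178 = 90
  b_179 = 234;  b_180 = 26;  b_181 = 189;  b_182 = 21;  b_183 = 154;  b_184 = 156
  b_185 = 66;  b_186 = 139;  b_187 = 57;  b_188 = 238;  b_189 = 130;  b_190 = 30
  b_191 = 201;  b_192 = 137;  b_193 = 150;  b_194 = 196;  b_195 = 182;  b_196 = 199
  b_197 = 181;  b_198 = 82;  b_199 = 186;  b_200 = 18;  b_201 = 53;  b_202 = 125
  b_203 = 194;  b_204 = 172;  b_205 = 90;  b_206 = 131;  b_207 = 145;  b_208 = 6
  b_209 = 18;  b_210 = 246;  b_211 = 193;  b_212 = 49;  b_213 = 158;  b_214 = 84
  b_215 = 46;  b_216 = 255;  b_217 = 13;  b_218 = 138;  b_219 = 10;  b_220 = 202
  b_221 = 45;  b_222 = 229;  b_223 = 170;  b_224 = 188;  b_225 = 50;  b_226 = 123
  b_227 = 105;  b_228 = 94;  b_229 = 34;  b_230 = 142;  b_231 = 57;  b_232 = 217
  b_233 = 102;  b_234 = 228;  b_235 = 102;  b_236 = 55;  b_237 = 229;  b_238 = 2
  b_239 = 218;  b_240 = 66;  b_241 = 165;  b_242 = 77;  b_243 = 82;  b_244 = 204
  b_245 = 202;  b_246 = 115;  b_247 = 193;  b_248 = 246;  b_249 = 178;  b_250 = 230
  b_251 = 49;  b_252 = 129;  b_253 = 238;  b_254 = 116;  b_255 = 94;  b_256 = 111
  b_257 = 61;  b_258 = 186;  b_259 = 42;  b_260 = 122;  b_261 = 157;  b_262 = 181
  b_263 = 186;  b_264 = 220;  b_265 = 34;  b_266 = 107;  b_267 = 153;  b_268 = 206
  b_269 = 194;  b_270 = 254;  b_271 = 169;  b_272 = 41;  b_273 = 54;  b_274 = 4
  b_275 = 22;  b_276 = 167;  b_277 = 21;  b_278 = 178;  b_279 = 250;  b_280 = 114
  b_281 = 21;  b_282 = 29;  b_283 = 226;  b_284 = 236;  b_285 = 58;  b_286 = 99
  b_287 = 241;  b_288 = 230;  b_289 = 82;  b_290 = 214;  b_291 = 161;  b_292 = 209
  b_293 = 62;  b_294 = 148;  b_295 = 142;  b_296 = 223;  b_297 = 109;  b_298 = 234
  b_299 = 74;  b_300 = 42;  b_301 = 13;  b_302 = 133;  b_303 = 202;  b_304 = 252
  b_305 = 18;  b_306 = 91;  b_307 = 201;  b_308 = 62;  b_309 = 98;  b_310 = 110
  b_311 = 25;  b_312 = 121;  b_313 = 6;  b_314 = 36;  b_315 = 198;  b_316 = 23
  b_317 = 69;  b_318 = 98;  b_319 = 26;  b_320 = 162;  b_321 = 133;  b_322 = 237
  b_323 = 114;  b_324 = 12;  b_325 = 170;  b_326 = 83;  b_327 = 33;  b_328 = 214
  b_329 = 242;  b_330 = 198;  b_331 = 17;  b_332 = 33;  b_333 = 142;  b_334 = 180
  b_335 = 190;  b_336 = 79;  b_337 = 157;  b_338 = 26;  b_339 = 106;  b_340 = 218
  b_341 = 125;  b_342 = 85;  b_343 = 218;  b_344 = 28;  b_345 = 2;  b_346 = 75
  b_347 = 249;  b_348 = 174;  b_349 = 2;  b_350 = 222;  b_351 = 137;  b_352 = 201
  b_353 = 214;  b_354 = 68;  b_355 = 118;  b_356 = 135;  b_357 = 117;  b_358 = 18
  b_359 = 58;  b_360 = 210;  b_361 = 245;  b_362 = 189;  b_363 = 2;  b_364 = 44
  b_365 = 26;  b_366 = 67;  b_367 = 81;  b_368 = 198;  b_369 = 146;  b_370 = 182
  b_371 = 129;  b_372 = 113;  b_373 = 222;  b_374 = 212;  b_375 = 238;  b_376 = 191
  b_377 = 205;  b_378 = 74;  b_379 = 138;  b_380 = 138;  b_381 = 237;  b_382 = 37
  b_383 = 234;  b_384 = 60;  b_385 = 242;  b_386 = 59;  b_387 = 41;  b_388 = 30
  b_389 = 162;  b_390 = 78;  b_391 = 249;  b_392 = 25;  b_393 = 166;  b_394 = 100
  b_395 = 38;  b_396 = 247;  b_397 = 165;  b_398 = 194;  b_399 = 90;  b_400 = 2
  b_401 = 101;  b_402 = 141;  b_403 = 146
b_404 = 40·146 + 136·141 + 110·101 + 122·2 + 49·90 = 76
b_405 = 40·76 + 136·146 + 110·141 + 122·101 + 49·2 = 138

138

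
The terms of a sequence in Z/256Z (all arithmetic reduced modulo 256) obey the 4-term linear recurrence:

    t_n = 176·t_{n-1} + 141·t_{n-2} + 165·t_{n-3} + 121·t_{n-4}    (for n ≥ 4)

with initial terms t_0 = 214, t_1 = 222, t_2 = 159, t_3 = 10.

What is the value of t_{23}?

159

t_4 = 176·10 + 141·159 + 165·222 + 121·214 = 175
t_5 = 176·175 + 141·10 + 165·159 + 121·222 = 59
t_6 = 176·59 + 141·175 + 165·10 + 121·159 = 140
t_7 = 176·140 + 141·59 + 165·175 + 121·10 = 68
t_8 = 176·68 + 141·140 + 165·59 + 121·175 = 154
t_9 = 176·154 + 141·68 + 165·140 + 121·59 = 115
t_10 = 176·115 + 141·154 + 165·68 + 121·140 = 226
t_11 = 176·226 + 141·115 + 165·154 + 121·68 = 29
t_12 = 176·29 + 141·226 + 165·115 + 121·154 = 83
t_13 = 176·83 + 141·29 + 165·226 + 121·115 = 14
t_14 = 176·14 + 141·83 + 165·29 + 121·226 = 218
t_15 = 176·218 + 141·14 + 165·83 + 121·29 = 202
t_16 = 176·202 + 141·218 + 165·14 + 121·83 = 51
t_17 = 176·51 + 141·202 + 165·218 + 121·14 = 114
t_18 = 176·114 + 141·51 + 165·202 + 121·218 = 179
t_19 = 176·179 + 141·114 + 165·51 + 121·202 = 51
t_20 = 176·51 + 141·179 + 165·114 + 121·51 = 60
t_21 = 176·60 + 141·51 + 165·179 + 121·114 = 152
t_22 = 176·152 + 141·60 + 165·51 + 121·179 = 6
t_23 = 176·6 + 141·152 + 165·60 + 121·51 = 159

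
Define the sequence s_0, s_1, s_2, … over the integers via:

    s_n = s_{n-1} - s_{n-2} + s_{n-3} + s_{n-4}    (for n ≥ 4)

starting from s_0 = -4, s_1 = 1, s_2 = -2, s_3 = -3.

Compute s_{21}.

s_4 = 1·-3 + -1·-2 + 1·1 + 1·-4 = -4
s_5 = 1·-4 + -1·-3 + 1·-2 + 1·1 = -2
s_6 = 1·-2 + -1·-4 + 1·-3 + 1·-2 = -3
s_7 = 1·-3 + -1·-2 + 1·-4 + 1·-3 = -8
s_8 = 1·-8 + -1·-3 + 1·-2 + 1·-4 = -11
s_9 = 1·-11 + -1·-8 + 1·-3 + 1·-2 = -8
s_10 = 1·-8 + -1·-11 + 1·-8 + 1·-3 = -8
s_11 = 1·-8 + -1·-8 + 1·-11 + 1·-8 = -19
s_12 = 1·-19 + -1·-8 + 1·-8 + 1·-11 = -30
s_13 = 1·-30 + -1·-19 + 1·-8 + 1·-8 = -27
s_14 = 1·-27 + -1·-30 + 1·-19 + 1·-8 = -24
s_15 = 1·-24 + -1·-27 + 1·-30 + 1·-19 = -46
s_16 = 1·-46 + -1·-24 + 1·-27 + 1·-30 = -79
s_17 = 1·-79 + -1·-46 + 1·-24 + 1·-27 = -84
s_18 = 1·-84 + -1·-79 + 1·-46 + 1·-24 = -75
s_19 = 1·-75 + -1·-84 + 1·-79 + 1·-46 = -116
s_20 = 1·-116 + -1·-75 + 1·-84 + 1·-79 = -204
s_21 = 1·-204 + -1·-116 + 1·-75 + 1·-84 = -247

-247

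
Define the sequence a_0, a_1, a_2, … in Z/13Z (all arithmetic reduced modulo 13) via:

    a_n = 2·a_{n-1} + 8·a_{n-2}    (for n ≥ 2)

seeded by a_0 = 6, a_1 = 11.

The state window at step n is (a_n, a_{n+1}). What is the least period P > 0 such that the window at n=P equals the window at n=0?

n=0: window = (6, 11)
n=1: window = (11, 5)
n=2: window = (5, 7)
n=3: window = (7, 2)
n=4: window = (2, 8)
n=5: window = (8, 6)
n=6: window = (6, 11)
window at n=6 equals window at n=0 → period = 6

6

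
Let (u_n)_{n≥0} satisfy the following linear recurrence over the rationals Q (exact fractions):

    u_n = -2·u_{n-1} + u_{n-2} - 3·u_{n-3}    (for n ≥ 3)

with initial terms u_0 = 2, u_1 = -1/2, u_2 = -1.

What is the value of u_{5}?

-41/2

u_3 = -2·-1 + 1·-1/2 + -3·2 = -9/2
u_4 = -2·-9/2 + 1·-1 + -3·-1/2 = 19/2
u_5 = -2·19/2 + 1·-9/2 + -3·-1 = -41/2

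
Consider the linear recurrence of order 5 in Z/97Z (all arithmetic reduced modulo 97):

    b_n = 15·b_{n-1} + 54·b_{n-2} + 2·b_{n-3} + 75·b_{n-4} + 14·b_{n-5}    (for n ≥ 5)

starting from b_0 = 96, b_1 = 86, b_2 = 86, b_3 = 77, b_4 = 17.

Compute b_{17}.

b_5 = 15·17 + 54·77 + 2·86 + 75·86 + 14·96 = 60
b_6 = 15·60 + 54·17 + 2·77 + 75·86 + 14·86 = 23
b_7 = 15·23 + 54·60 + 2·17 + 75·77 + 14·86 = 25
b_8 = 15·25 + 54·23 + 2·60 + 75·17 + 14·77 = 16
b_9 = 15·16 + 54·25 + 2·23 + 75·60 + 14·17 = 69
b_10 = 15·69 + 54·16 + 2·25 + 75·23 + 14·60 = 52
b_11 = 15·52 + 54·69 + 2·16 + 75·25 + 14·23 = 42
b_12 = 15·42 + 54·52 + 2·69 + 75·16 + 14·25 = 82
b_13 = 15·82 + 54·42 + 2·52 + 75·69 + 14·16 = 77
b_14 = 15·77 + 54·82 + 2·42 + 75·52 + 14·69 = 57
b_15 = 15·57 + 54·77 + 2·82 + 75·42 + 14·52 = 34
b_16 = 15·34 + 54·57 + 2·77 + 75·82 + 14·42 = 4
b_17 = 15·4 + 54·34 + 2·57 + 75·77 + 14·82 = 9

9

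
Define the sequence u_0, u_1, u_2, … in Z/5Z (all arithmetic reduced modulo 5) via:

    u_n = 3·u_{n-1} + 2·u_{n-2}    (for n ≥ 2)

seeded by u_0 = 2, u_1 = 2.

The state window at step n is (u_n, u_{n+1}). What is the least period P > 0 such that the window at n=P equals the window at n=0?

n=0: window = (2, 2)
n=1: window = (2, 0)
n=2: window = (0, 4)
n=3: window = (4, 2)
n=4: window = (2, 4)
n=5: window = (4, 1)
n=6: window = (1, 1)
n=7: window = (1, 0)
n=8: window = (0, 2)
n=9: window = (2, 1)
n=10: window = (1, 2)
n=11: window = (2, 3)
n=12: window = (3, 3)
n=13: window = (3, 0)
n=14: window = (0, 1)
n=15: window = (1, 3)
n=16: window = (3, 1)
n=17: window = (1, 4)
n=18: window = (4, 4)
n=19: window = (4, 0)
n=20: window = (0, 3)
n=21: window = (3, 4)
n=22: window = (4, 3)
n=23: window = (3, 2)
n=24: window = (2, 2)
window at n=24 equals window at n=0 → period = 24

24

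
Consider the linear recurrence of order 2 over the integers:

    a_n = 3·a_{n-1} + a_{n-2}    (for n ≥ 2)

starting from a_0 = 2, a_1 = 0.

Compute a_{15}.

a_2 = 3·0 + 1·2 = 2
a_3 = 3·2 + 1·0 = 6
a_4 = 3·6 + 1·2 = 20
a_5 = 3·20 + 1·6 = 66
a_6 = 3·66 + 1·20 = 218
a_7 = 3·218 + 1·66 = 720
a_8 = 3·720 + 1·218 = 2378
a_9 = 3·2378 + 1·720 = 7854
a_10 = 3·7854 + 1·2378 = 25940
a_11 = 3·25940 + 1·7854 = 85674
a_12 = 3·85674 + 1·25940 = 282962
a_13 = 3·282962 + 1·85674 = 934560
a_14 = 3·934560 + 1·282962 = 3086642
a_15 = 3·3086642 + 1·934560 = 10194486

10194486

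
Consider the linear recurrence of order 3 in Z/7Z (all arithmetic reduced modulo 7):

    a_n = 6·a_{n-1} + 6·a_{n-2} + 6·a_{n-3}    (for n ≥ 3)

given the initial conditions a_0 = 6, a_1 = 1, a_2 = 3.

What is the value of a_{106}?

a_3 = 6·3 + 6·1 + 6·6 = 4
a_4 = 6·4 + 6·3 + 6·1 = 6
a_5 = 6·6 + 6·4 + 6·3 = 1
a_6 = 6·1 + 6·6 + 6·4 = 3
(a_4, a_5, a_6) = (6, 1, 3) = (a_0, a_1, a_2), so the sequence has period 4.
106 ≡ 2 (mod 4), hence a_106 = a_2 = 3.

3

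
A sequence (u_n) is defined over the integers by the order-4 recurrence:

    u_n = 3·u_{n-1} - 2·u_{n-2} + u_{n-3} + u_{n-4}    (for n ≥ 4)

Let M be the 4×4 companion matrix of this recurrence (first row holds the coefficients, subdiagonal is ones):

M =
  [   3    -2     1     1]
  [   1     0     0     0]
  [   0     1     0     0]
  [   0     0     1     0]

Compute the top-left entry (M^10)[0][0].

(M^10)[0][0] is the top entry after applying M 10 times to the unit state (1, 0, 0, 0). Equivalently it is h_{13} for the auxiliary sequence (h_n) obeying the same recurrence with h_3 = 1 and h_i = 0 for 0 ≤ i < 3:
h_4 = 3·1 + -2·0 + 1·0 + 1·0 = 3
h_5 = 3·3 + -2·1 + 1·0 + 1·0 = 7
h_6 = 3·7 + -2·3 + 1·1 + 1·0 = 16
h_7 = 3·16 + -2·7 + 1·3 + 1·1 = 38
h_8 = 3·38 + -2·16 + 1·7 + 1·3 = 92
h_9 = 3·92 + -2·38 + 1·16 + 1·7 = 223
h_10 = 3·223 + -2·92 + 1·38 + 1·16 = 539
h_11 = 3·539 + -2·223 + 1·92 + 1·38 = 1301
h_12 = 3·1301 + -2·539 + 1·223 + 1·92 = 3140
h_13 = 3·3140 + -2·1301 + 1·539 + 1·223 = 7580

7580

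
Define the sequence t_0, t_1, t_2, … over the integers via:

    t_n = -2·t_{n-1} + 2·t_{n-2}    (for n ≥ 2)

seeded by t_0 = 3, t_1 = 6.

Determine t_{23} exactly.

12019163136

t_2 = -2·6 + 2·3 = -6
t_3 = -2·-6 + 2·6 = 24
t_4 = -2·24 + 2·-6 = -60
t_5 = -2·-60 + 2·24 = 168
t_6 = -2·168 + 2·-60 = -456
t_7 = -2·-456 + 2·168 = 1248
t_8 = -2·1248 + 2·-456 = -3408
t_9 = -2·-3408 + 2·1248 = 9312
t_10 = -2·9312 + 2·-3408 = -25440
t_11 = -2·-25440 + 2·9312 = 69504
t_12 = -2·69504 + 2·-25440 = -189888
t_13 = -2·-189888 + 2·69504 = 518784
t_14 = -2·518784 + 2·-189888 = -1417344
t_15 = -2·-1417344 + 2·518784 = 3872256
t_16 = -2·3872256 + 2·-1417344 = -10579200
t_17 = -2·-10579200 + 2·3872256 = 28902912
t_18 = -2·28902912 + 2·-10579200 = -78964224
t_19 = -2·-78964224 + 2·28902912 = 215734272
t_20 = -2·215734272 + 2·-78964224 = -589396992
t_21 = -2·-589396992 + 2·215734272 = 1610262528
t_22 = -2·1610262528 + 2·-589396992 = -4399319040
t_23 = -2·-4399319040 + 2·1610262528 = 12019163136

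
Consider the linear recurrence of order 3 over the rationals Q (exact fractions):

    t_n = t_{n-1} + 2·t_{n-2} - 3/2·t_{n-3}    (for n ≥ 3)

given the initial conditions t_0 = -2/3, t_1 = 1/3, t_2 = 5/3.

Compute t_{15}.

20335/12

t_3 = 1·5/3 + 2·1/3 + -3/2·-2/3 = 10/3
t_4 = 1·10/3 + 2·5/3 + -3/2·1/3 = 37/6
t_5 = 1·37/6 + 2·10/3 + -3/2·5/3 = 31/3
t_6 = 1·31/3 + 2·37/6 + -3/2·10/3 = 53/3
t_7 = 1·53/3 + 2·31/3 + -3/2·37/6 = 349/12
t_8 = 1·349/12 + 2·53/3 + -3/2·31/3 = 587/12
t_9 = 1·587/12 + 2·349/12 + -3/2·53/3 = 967/12
t_10 = 1·967/12 + 2·587/12 + -3/2·349/12 = 3235/24
t_11 = 1·3235/24 + 2·967/12 + -3/2·587/12 = 2671/12
t_12 = 1·2671/12 + 2·3235/24 + -3/2·967/12 = 8911/24
t_13 = 1·8911/24 + 2·2671/12 + -3/2·3235/24 = 29485/48
t_14 = 1·29485/48 + 2·8911/24 + -3/2·2671/12 = 49103/48
t_15 = 1·49103/48 + 2·29485/48 + -3/2·8911/24 = 20335/12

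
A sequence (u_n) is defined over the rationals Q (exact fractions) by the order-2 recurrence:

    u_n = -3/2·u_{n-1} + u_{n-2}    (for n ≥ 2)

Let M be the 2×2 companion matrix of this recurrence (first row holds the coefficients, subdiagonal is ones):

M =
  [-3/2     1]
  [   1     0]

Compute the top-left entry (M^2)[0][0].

13/4

(M^2)[0][0] is the top entry after applying M 2 times to the unit state (1, 0). Equivalently it is h_{3} for the auxiliary sequence (h_n) obeying the same recurrence with h_1 = 1 and h_i = 0 for 0 ≤ i < 1:
h_2 = -3/2·1 + 1·0 = -3/2
h_3 = -3/2·-3/2 + 1·1 = 13/4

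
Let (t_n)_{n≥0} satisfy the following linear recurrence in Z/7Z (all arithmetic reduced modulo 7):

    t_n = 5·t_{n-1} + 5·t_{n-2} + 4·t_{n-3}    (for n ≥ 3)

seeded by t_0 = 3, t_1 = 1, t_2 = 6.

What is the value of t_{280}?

2

t_3 = 5·6 + 5·1 + 4·3 = 5
t_4 = 5·5 + 5·6 + 4·1 = 3
t_5 = 5·3 + 5·5 + 4·6 = 1
t_6 = 5·1 + 5·3 + 4·5 = 5
t_7 = 5·5 + 5·1 + 4·3 = 0
t_8 = 5·0 + 5·5 + 4·1 = 1
Continuing the recurrence:
  t_9 = 4;  t_10 = 4;  t_11 = 2;  t_12 = 4;  t_13 = 4;  t_14 = 6
  t_15 = 3;  t_16 = 5;  t_17 = 1;  t_18 = 0;  t_19 = 4;  t_20 = 3
  t_21 = 0;  t_22 = 3;  t_23 = 6;  t_24 = 3;  t_25 = 1;  t_26 = 2
  t_27 = 6;  t_28 = 2;  t_29 = 6;  t_30 = 1;  t_31 = 1;  t_32 = 6
  t_33 = 4;  t_34 = 5;  t_35 = 6;  t_36 = 1;  t_37 = 6;  t_38 = 3
  t_39 = 0;  t_40 = 4;  t_41 = 4;  t_42 = 5;  t_43 = 5;  t_44 = 3
  t_45 = 4;  t_46 = 6;  t_47 = 6;  t_48 = 6;  t_49 = 0;  t_50 = 5
  t_51 = 0;  t_52 = 4;  t_53 = 5;  t_54 = 3;  t_55 = 0;  t_56 = 0
  t_57 = 5;  t_58 = 4;  t_59 = 3;  t_60 = 6;  t_61 = 5;  t_62 = 4
  t_63 = 6;  t_64 = 0;  t_65 = 4;  t_66 = 2;  t_67 = 2;  t_68 = 1
  t_69 = 2;  t_70 = 2;  t_71 = 3;  t_72 = 5;  t_73 = 6;  t_74 = 4
  t_75 = 0;  t_76 = 2;  t_77 = 5;  t_78 = 0;  t_79 = 5;  t_80 = 3
  t_81 = 5;  t_82 = 4;  t_83 = 1;  t_84 = 3;  t_85 = 1;  t_86 = 3
  t_87 = 4;  t_88 = 4;  t_89 = 3;  t_90 = 2;  t_91 = 6;  t_92 = 3
  t_93 = 4;  t_94 = 3;  t_95 = 5;  t_96 = 0;  t_97 = 2;  t_98 = 2
  t_99 = 6;  t_100 = 6;  t_101 = 5;  t_102 = 2;  t_103 = 3;  t_104 = 3
  t_105 = 3;  t_106 = 0;  t_107 = 6;  t_108 = 0;  t_109 = 2;  t_110 = 6
  t_111 = 5;  t_112 = 0;  t_113 = 0;  t_114 = 6;  t_115 = 2;  t_116 = 5
  t_117 = 3;  t_118 = 6;  t_119 = 2;  t_120 = 3;  t_121 = 0;  t_122 = 2
  t_123 = 1;  t_124 = 1;  t_125 = 4;  t_126 = 1;  t_127 = 1;  t_128 = 5
  t_129 = 6;  t_130 = 3;  t_131 = 2;  t_132 = 0;  t_133 = 1;  t_134 = 6
  t_135 = 0;  t_136 = 6;  t_137 = 5;  t_138 = 6;  t_139 = 2;  t_140 = 4
  t_141 = 5;  t_142 = 4;  t_143 = 5;  t_144 = 2;  t_145 = 2;  t_146 = 5
  t_147 = 1;  t_148 = 3;  t_149 = 5;  t_150 = 2;  t_151 = 5;  t_152 = 6
  t_153 = 0;  t_154 = 1;  t_155 = 1;  t_156 = 3;  t_157 = 3;  t_158 = 6
  t_159 = 1;  t_160 = 5;  t_161 = 5;  t_162 = 5;  t_163 = 0;  t_164 = 3
  t_165 = 0;  t_166 = 1;  t_167 = 3;  t_168 = 6;  t_169 = 0;  t_170 = 0
  t_171 = 3;  t_172 = 1;  t_173 = 6;  t_174 = 5;  t_175 = 3;  t_176 = 1
  t_177 = 5;  t_178 = 0;  t_179 = 1;  t_180 = 4;  t_181 = 4;  t_182 = 2
  t_183 = 4;  t_184 = 4;  t_185 = 6;  t_186 = 3;  t_187 = 5;  t_188 = 1
  t_189 = 0;  t_190 = 4;  t_191 = 3;  t_192 = 0;  t_193 = 3;  t_194 = 6
  t_195 = 3;  t_196 = 1;  t_197 = 2;  t_198 = 6;  t_199 = 2;  t_200 = 6
  t_201 = 1;  t_202 = 1;  t_203 = 6;  t_204 = 4;  t_205 = 5;  t_206 = 6
  t_207 = 1;  t_208 = 6;  t_209 = 3;  t_210 = 0;  t_211 = 4;  t_212 = 4
  t_213 = 5;  t_214 = 5;  t_215 = 3;  t_216 = 4;  t_217 = 6;  t_218 = 6
  t_219 = 6;  t_220 = 0;  t_221 = 5;  t_222 = 0;  t_223 = 4;  t_224 = 5
  t_225 = 3;  t_226 = 0;  t_227 = 0;  t_228 = 5;  t_229 = 4;  t_230 = 3
  t_231 = 6;  t_232 = 5;  t_233 = 4;  t_234 = 6;  t_235 = 0;  t_236 = 4
  t_237 = 2;  t_238 = 2;  t_239 = 1;  t_240 = 2;  t_241 = 2;  t_242 = 3
  t_243 = 5;  t_244 = 6;  t_245 = 4;  t_246 = 0;  t_247 = 2;  t_248 = 5
  t_249 = 0;  t_250 = 5;  t_251 = 3;  t_252 = 5;  t_253 = 4;  t_254 = 1
  t_255 = 3;  t_256 = 1;  t_257 = 3;  t_258 = 4;  t_259 = 4;  t_260 = 3
  t_261 = 2;  t_262 = 6;  t_263 = 3;  t_264 = 4;  t_265 = 3;  t_266 = 5
  t_267 = 0;  t_268 = 2;  t_269 = 2;  t_270 = 6;  t_271 = 6;  t_272 = 5
  t_273 = 2;  t_274 = 3;  t_275 = 3;  t_276 = 3;  t_277 = 0;  t_278 = 6
t_279 = 5·6 + 5·0 + 4·3 = 0
t_280 = 5·0 + 5·6 + 4·0 = 2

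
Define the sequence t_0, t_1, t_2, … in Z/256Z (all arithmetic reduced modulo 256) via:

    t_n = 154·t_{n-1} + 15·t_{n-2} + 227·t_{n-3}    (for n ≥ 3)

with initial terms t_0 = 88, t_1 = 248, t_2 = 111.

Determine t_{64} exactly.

t_3 = 154·111 + 15·248 + 227·88 = 86
t_4 = 154·86 + 15·111 + 227·248 = 37
t_5 = 154·37 + 15·86 + 227·111 = 185
t_6 = 154·185 + 15·37 + 227·86 = 183
t_7 = 154·183 + 15·185 + 227·37 = 188
t_8 = 154·188 + 15·183 + 227·185 = 220
t_9 = 154·220 + 15·188 + 227·183 = 161
t_10 = 154·161 + 15·220 + 227·188 = 114
t_11 = 154·114 + 15·161 + 227·220 = 23
t_12 = 154·23 + 15·114 + 227·161 = 71
t_13 = 154·71 + 15·23 + 227·114 = 37
t_14 = 154·37 + 15·71 + 227·23 = 208
t_15 = 154·208 + 15·37 + 227·71 = 64
t_16 = 154·64 + 15·208 + 227·37 = 127
t_17 = 154·127 + 15·64 + 227·208 = 150
t_18 = 154·150 + 15·127 + 227·64 = 109
t_19 = 154·109 + 15·150 + 227·127 = 249
t_20 = 154·249 + 15·109 + 227·150 = 47
t_21 = 154·47 + 15·249 + 227·109 = 132
t_22 = 154·132 + 15·47 + 227·249 = 244
t_23 = 154·244 + 15·132 + 227·47 = 49
t_24 = 154·49 + 15·244 + 227·132 = 210
t_25 = 154·210 + 15·49 + 227·244 = 143
t_26 = 154·143 + 15·210 + 227·49 = 199
t_27 = 154·199 + 15·143 + 227·210 = 77
t_28 = 154·77 + 15·199 + 227·143 = 200
t_29 = 154·200 + 15·77 + 227·199 = 72
t_30 = 154·72 + 15·200 + 227·77 = 79
t_31 = 154·79 + 15·72 + 227·200 = 22
t_32 = 154·22 + 15·79 + 227·72 = 181
t_33 = 154·181 + 15·22 + 227·79 = 57
t_34 = 154·57 + 15·181 + 227·22 = 103
t_35 = 154·103 + 15·57 + 227·181 = 204
t_36 = 154·204 + 15·103 + 227·57 = 76
t_37 = 154·76 + 15·204 + 227·103 = 1
t_38 = 154·1 + 15·76 + 227·204 = 242
t_39 = 154·242 + 15·1 + 227·76 = 7
t_40 = 154·7 + 15·242 + 227·1 = 71
t_41 = 154·71 + 15·7 + 227·242 = 181
t_42 = 154·181 + 15·71 + 227·7 = 64
t_43 = 154·64 + 15·181 + 227·71 = 16
t_44 = 154·16 + 15·64 + 227·181 = 223
t_45 = 154·223 + 15·16 + 227·64 = 214
t_46 = 154·214 + 15·223 + 227·16 = 253
t_47 = 154·253 + 15·214 + 227·223 = 121
t_48 = 154·121 + 15·253 + 227·214 = 95
t_49 = 154·95 + 15·121 + 227·253 = 148
t_50 = 154·148 + 15·95 + 227·121 = 228
t_51 = 154·228 + 15·148 + 227·95 = 17
t_52 = 154·17 + 15·228 + 227·148 = 210
t_53 = 154·210 + 15·17 + 227·228 = 127
t_54 = 154·127 + 15·210 + 227·17 = 199
t_55 = 154·199 + 15·127 + 227·210 = 93
t_56 = 154·93 + 15·199 + 227·127 = 56
t_57 = 154·56 + 15·93 + 227·199 = 152
t_58 = 154·152 + 15·56 + 227·93 = 47
t_59 = 154·47 + 15·152 + 227·56 = 214
t_60 = 154·214 + 15·47 + 227·152 = 69
t_61 = 154·69 + 15·214 + 227·47 = 185
t_62 = 154·185 + 15·69 + 227·214 = 23
t_63 = 154·23 + 15·185 + 227·69 = 220
t_64 = 154·220 + 15·23 + 227·185 = 188

188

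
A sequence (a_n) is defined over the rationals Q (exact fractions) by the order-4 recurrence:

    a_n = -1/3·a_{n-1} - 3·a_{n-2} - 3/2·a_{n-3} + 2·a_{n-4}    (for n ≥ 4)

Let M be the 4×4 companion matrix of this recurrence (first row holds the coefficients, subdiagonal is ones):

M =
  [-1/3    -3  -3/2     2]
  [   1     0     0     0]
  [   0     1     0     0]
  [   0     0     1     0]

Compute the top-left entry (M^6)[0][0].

-113855/2916

(M^6)[0][0] is the top entry after applying M 6 times to the unit state (1, 0, 0, 0). Equivalently it is h_{9} for the auxiliary sequence (h_n) obeying the same recurrence with h_3 = 1 and h_i = 0 for 0 ≤ i < 3:
h_4 = -1/3·1 + -3·0 + -3/2·0 + 2·0 = -1/3
h_5 = -1/3·-1/3 + -3·1 + -3/2·0 + 2·0 = -26/9
h_6 = -1/3·-26/9 + -3·-1/3 + -3/2·1 + 2·0 = 25/54
h_7 = -1/3·25/54 + -3·-26/9 + -3/2·-1/3 + 2·1 = 892/81
h_8 = -1/3·892/81 + -3·25/54 + -3/2·-26/9 + 2·-1/3 = -677/486
h_9 = -1/3·-677/486 + -3·892/81 + -3/2·25/54 + 2·-26/9 = -113855/2916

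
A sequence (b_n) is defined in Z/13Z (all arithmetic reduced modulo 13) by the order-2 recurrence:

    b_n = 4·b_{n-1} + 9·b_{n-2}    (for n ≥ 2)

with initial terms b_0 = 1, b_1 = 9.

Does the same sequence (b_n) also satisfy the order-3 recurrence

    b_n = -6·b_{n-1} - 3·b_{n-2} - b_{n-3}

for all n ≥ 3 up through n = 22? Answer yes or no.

Terms b_0..b_22: 1, 9, 6, 1, 6, 7, 4, 1, 1, 0, 9, 10, 4, 2, 5, 12, 2, 12, 1, 8, 2, 2, 0
n=3: candidate gives 1, actual b_3 = 1 ✓
n=4: candidate gives 6, actual b_4 = 6 ✓
n=5: candidate gives 7, actual b_5 = 7 ✓
n=6: candidate gives 4, actual b_6 = 4 ✓
n=7: candidate gives 1, actual b_7 = 1 ✓
n=8: candidate gives 1, actual b_8 = 1 ✓
n=9: candidate gives 0, actual b_9 = 0 ✓
n=10: candidate gives 9, actual b_10 = 9 ✓
n=11: candidate gives 10, actual b_11 = 10 ✓
n=12: candidate gives 4, actual b_12 = 4 ✓
n=13: candidate gives 2, actual b_13 = 2 ✓
n=14: candidate gives 5, actual b_14 = 5 ✓
n=15: candidate gives 12, actual b_15 = 12 ✓
n=16: candidate gives 2, actual b_16 = 2 ✓
n=17: candidate gives 12, actual b_17 = 12 ✓
n=18: candidate gives 1, actual b_18 = 1 ✓
n=19: candidate gives 8, actual b_19 = 8 ✓
n=20: candidate gives 2, actual b_20 = 2 ✓
n=21: candidate gives 2, actual b_21 = 2 ✓
n=22: candidate gives 0, actual b_22 = 0 ✓

yes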